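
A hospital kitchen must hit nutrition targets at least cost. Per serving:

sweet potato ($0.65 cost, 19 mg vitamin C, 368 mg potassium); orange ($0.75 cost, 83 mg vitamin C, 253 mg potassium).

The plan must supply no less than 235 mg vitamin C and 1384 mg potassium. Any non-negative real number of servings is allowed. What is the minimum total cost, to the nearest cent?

$3.15

Two binding constraints pin down two serving amounts, so the optimal mix uses at most two foods. The candidates are each food alone (scaled to the tighter of vitamin C/potassium) and each pair with both constraints tight.
sweet potato only: max(235/19, 1384/368) = 12.37 servings → $8.04.
orange only: max(235/83, 1384/253) = 5.47 servings → $4.10.
sweet potato + orange with both tight: 2.153 servings and 2.338 servings → $3.15.
So the least-cost plan costs $3.15.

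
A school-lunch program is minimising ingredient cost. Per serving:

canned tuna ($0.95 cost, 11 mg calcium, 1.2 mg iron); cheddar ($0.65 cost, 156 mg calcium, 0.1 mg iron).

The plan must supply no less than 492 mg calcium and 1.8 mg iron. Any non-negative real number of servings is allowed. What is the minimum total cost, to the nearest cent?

$3.18

With two linear requirements the optimum uses one or two foods; enumerate the corners.
canned tuna only: max(492/11, 1.8/1.2) = 44.73 servings → $42.49.
cheddar only: max(492/156, 1.8/0.1) = 18 servings → $11.70.
canned tuna + cheddar with both tight: 1.244 servings and 3.066 servings → $3.18.
The minimum over all feasible corners is $3.18.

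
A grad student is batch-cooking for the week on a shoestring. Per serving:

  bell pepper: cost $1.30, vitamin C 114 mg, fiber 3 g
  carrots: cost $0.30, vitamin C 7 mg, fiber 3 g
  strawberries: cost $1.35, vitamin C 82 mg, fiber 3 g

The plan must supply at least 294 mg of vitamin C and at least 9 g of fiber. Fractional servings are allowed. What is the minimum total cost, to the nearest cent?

$3.45

This is a tiny linear program; its minimum lies at a vertex of the feasible set. List the vertices and price them.
bell pepper only: max(294/114, 9/3) = 3 servings → $3.90.
carrots only: max(294/7, 9/3) = 42 servings → $12.60.
strawberries only: max(294/82, 9/3) = 3.585 servings → $4.84.
bell pepper + carrots with both tight: 2.551 servings and 0.4486 servings → $3.45.
bell pepper + strawberries with both tight: 1.5 servings and 1.5 servings → $3.98.
carrots + strawberries: intersection lies outside the first quadrant.
The minimum over all feasible corners is $3.45.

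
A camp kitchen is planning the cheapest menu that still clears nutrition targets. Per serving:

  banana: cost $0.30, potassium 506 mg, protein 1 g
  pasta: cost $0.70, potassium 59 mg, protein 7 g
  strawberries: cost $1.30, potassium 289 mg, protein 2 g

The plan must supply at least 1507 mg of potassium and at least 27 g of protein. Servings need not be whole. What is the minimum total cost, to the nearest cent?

An LP optimum is at a vertex; with two nutrient constraints at most two foods are used. Check each candidate.
banana only: max(1507/506, 27/1) = 27 servings → $8.10.
pasta only: max(1507/59, 27/7) = 25.54 servings → $17.88.
strawberries only: max(1507/289, 27/2) = 13.5 servings → $17.55.
banana + pasta with both tight: 2.571 servings and 3.49 servings → $3.21.
banana + strawberries: the both-tight solution has a negative serving — not a feasible corner.
pasta + strawberries with both tight: 2.514 servings and 4.701 servings → $7.87.
Cheapest feasible corner: $3.21.

$3.21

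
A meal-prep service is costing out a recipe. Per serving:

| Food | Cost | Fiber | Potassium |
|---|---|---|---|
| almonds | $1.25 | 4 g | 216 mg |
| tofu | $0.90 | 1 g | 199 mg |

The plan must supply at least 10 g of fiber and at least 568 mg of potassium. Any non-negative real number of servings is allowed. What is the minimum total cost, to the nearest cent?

$3.24

almonds only: max(10/4, 568/216) = 2.63 servings → $3.29.
tofu only: max(10/1, 568/199) = 10 servings → $9.00.
almonds + tofu with both tight: 2.452 servings and 0.1931 servings → $3.24.
The minimum over all feasible corners is $3.24.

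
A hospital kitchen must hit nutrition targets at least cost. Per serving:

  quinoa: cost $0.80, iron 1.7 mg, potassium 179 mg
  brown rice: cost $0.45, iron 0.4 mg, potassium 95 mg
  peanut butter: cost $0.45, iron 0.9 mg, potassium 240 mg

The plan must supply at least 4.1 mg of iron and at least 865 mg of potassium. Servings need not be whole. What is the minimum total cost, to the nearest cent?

The cheapest plan sits at a corner of the feasible region — with two constraints it uses at most two foods.
quinoa only: max(4.1/1.7, 865/179) = 4.832 servings → $3.87.
brown rice only: max(4.1/0.4, 865/95) = 10.25 servings → $4.61.
peanut butter only: max(4.1/0.9, 865/240) = 4.556 servings → $2.05.
quinoa + brown rice with both tight: 0.4839 servings and 8.194 servings → $4.07.
quinoa + peanut butter with both tight: 0.8323 servings and 2.983 servings → $2.01.
brown rice + peanut butter: intersection lies outside the first quadrant.
So the least-cost plan costs $2.01.

$2.01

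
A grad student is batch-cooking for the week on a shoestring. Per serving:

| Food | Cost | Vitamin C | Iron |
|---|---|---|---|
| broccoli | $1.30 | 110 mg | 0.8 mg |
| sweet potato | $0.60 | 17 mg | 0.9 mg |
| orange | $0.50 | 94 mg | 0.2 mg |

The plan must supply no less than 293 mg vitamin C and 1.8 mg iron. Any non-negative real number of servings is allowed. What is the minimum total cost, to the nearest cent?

With two linear requirements the optimum uses one or two foods; enumerate the corners.
broccoli only: max(293/110, 1.8/0.8) = 2.664 servings → $3.46.
sweet potato only: max(293/17, 1.8/0.9) = 17.24 servings → $10.34.
orange only: max(293/94, 1.8/0.2) = 9 servings → $4.50.
broccoli + sweet potato: intersection lies outside the first quadrant.
broccoli + orange with both tight: 2.079 servings and 0.6842 servings → $3.04.
sweet potato + orange with both tight: 1.362 servings and 2.871 servings → $2.25.
So the least-cost plan costs $2.25.

$2.25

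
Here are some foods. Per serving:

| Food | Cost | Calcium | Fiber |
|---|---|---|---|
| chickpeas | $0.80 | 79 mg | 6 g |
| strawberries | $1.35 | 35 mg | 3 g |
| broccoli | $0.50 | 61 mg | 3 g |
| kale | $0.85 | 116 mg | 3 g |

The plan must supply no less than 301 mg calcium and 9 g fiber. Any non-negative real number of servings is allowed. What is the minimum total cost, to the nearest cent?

An LP optimum is at a vertex; with two nutrient constraints at most two foods are used. Check each candidate.
chickpeas only: max(301/79, 9/6) = 3.81 servings → $3.05.
strawberries only: max(301/35, 9/3) = 8.6 servings → $11.61.
broccoli only: max(301/61, 9/3) = 4.934 servings → $2.47.
kale only: max(301/116, 9/3) = 3 servings → $2.55.
chickpeas + strawberries: intersection lies outside the first quadrant.
chickpeas + broccoli: intersection lies outside the first quadrant.
chickpeas + kale with both tight: 0.3072 servings and 2.386 servings → $2.27.
strawberries + broccoli: intersection lies outside the first quadrant.
strawberries + kale with both tight: 0.5802 servings and 2.42 servings → $2.84.
broccoli + kale with both tight: 0.8545 servings and 2.145 servings → $2.25.
So the least-cost plan costs $2.25.

$2.25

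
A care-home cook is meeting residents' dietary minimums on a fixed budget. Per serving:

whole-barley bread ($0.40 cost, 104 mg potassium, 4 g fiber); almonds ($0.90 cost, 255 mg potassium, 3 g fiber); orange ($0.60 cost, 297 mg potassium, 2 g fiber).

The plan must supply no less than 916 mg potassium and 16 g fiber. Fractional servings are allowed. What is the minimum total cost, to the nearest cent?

whole-barley bread only: max(916/104, 16/4) = 8.808 servings → $3.52.
almonds only: max(916/255, 16/3) = 5.333 servings → $4.80.
orange only: max(916/297, 16/2) = 8 servings → $4.80.
whole-barley bread + almonds with both tight: 1.881 servings and 2.825 servings → $3.29.
whole-barley bread + orange with both tight: 2.98 servings and 2.041 servings → $2.42.
almonds + orange: the both-tight solution has a negative serving — not a feasible corner.
The minimum over all feasible corners is $2.42.

$2.42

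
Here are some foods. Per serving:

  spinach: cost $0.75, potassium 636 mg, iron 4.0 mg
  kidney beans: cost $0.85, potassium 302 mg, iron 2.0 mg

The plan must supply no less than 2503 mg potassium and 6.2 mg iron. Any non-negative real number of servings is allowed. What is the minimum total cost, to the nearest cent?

$2.95

A basic optimal solution has at most two foods positive. Try each food alone and each pair with both targets met exactly.
spinach only: max(2503/636, 6.2/4.0) = 3.936 servings → $2.95.
kidney beans only: max(2503/302, 6.2/2.0) = 8.288 servings → $7.04.
spinach + kidney beans: the both-tight solution has a negative serving — not a feasible corner.
Cheapest feasible corner: $2.95.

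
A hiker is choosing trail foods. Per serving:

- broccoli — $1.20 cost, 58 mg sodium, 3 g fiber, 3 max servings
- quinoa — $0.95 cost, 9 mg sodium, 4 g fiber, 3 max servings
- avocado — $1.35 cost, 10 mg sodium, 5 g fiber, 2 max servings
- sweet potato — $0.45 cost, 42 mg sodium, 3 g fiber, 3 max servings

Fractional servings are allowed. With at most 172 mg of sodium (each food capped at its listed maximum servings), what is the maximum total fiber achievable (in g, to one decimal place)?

Fiber per mg sodium: avocado 0.5, quinoa 0.4444, sweet potato 0.07143, broccoli 0.05172.
Take 2 servings of avocado: uses 20 mg sodium, +10.0 g fiber (running total 10.0 g).
Take 3 servings of quinoa: uses 27 mg sodium, +12.0 g fiber (running total 22.0 g).
Take 2.976 servings of sweet potato: uses 125 mg sodium, +8.9 g fiber (running total 30.9 g).
Greedy by best ratio exhausts the sodium allowance optimally: 30.9 g.

30.9 g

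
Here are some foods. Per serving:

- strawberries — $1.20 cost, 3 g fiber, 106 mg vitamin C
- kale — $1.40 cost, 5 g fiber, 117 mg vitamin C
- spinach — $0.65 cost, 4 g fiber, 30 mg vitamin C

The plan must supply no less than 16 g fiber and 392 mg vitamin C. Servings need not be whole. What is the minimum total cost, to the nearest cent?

$4.66

For a min-cost LP with two ≥-constraints, a basic feasible solution has at most two positive variables.
strawberries only: max(16/3, 392/106) = 5.333 servings → $6.40.
kale only: max(16/5, 392/117) = 3.35 servings → $4.69.
spinach only: max(16/4, 392/30) = 13.07 servings → $8.49.
strawberries + kale with both tight: 0.4916 servings and 2.905 servings → $4.66.
strawberries + spinach with both tight: 3.257 servings and 1.557 servings → $4.92.
kale + spinach with both targets exact would need a negative amount; discard.
The minimum over all feasible corners is $4.66.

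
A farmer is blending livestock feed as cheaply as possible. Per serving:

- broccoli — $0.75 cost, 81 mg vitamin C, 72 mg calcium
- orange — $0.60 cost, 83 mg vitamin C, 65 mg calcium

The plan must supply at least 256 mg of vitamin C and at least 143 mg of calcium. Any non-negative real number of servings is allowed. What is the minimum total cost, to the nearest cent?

$1.85

Two binding constraints pin down two serving amounts, so the optimal mix uses at most two foods. The candidates are each food alone (scaled to the tighter of vitamin C/calcium) and each pair with both constraints tight.
broccoli only: max(256/81, 143/72) = 3.16 servings → $2.37.
orange only: max(256/83, 143/65) = 3.084 servings → $1.85.
broccoli + orange with both targets exact would need a negative amount; discard.
So the least-cost plan costs $1.85.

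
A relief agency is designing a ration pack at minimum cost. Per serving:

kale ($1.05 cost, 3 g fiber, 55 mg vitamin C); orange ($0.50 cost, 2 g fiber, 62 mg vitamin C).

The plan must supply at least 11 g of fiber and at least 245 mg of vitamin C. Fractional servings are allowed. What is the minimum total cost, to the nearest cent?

$2.75

For a min-cost LP with two ≥-constraints, a basic feasible solution has at most two positive variables.
kale only: max(11/3, 245/55) = 4.455 servings → $4.68.
orange only: max(11/2, 245/62) = 5.5 servings → $2.75.
kale + orange with both tight: 2.526 servings and 1.711 servings → $3.51.
So the least-cost plan costs $2.75.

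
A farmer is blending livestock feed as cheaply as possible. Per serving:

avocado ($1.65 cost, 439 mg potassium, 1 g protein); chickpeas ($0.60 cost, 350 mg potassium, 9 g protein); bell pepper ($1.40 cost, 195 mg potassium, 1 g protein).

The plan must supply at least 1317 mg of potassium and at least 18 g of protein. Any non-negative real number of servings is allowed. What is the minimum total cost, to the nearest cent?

For a min-cost LP with two ≥-constraints, a basic feasible solution has at most two positive variables.
avocado only: max(1317/439, 18/1) = 18 servings → $29.70.
chickpeas only: max(1317/350, 18/9) = 3.763 servings → $2.26.
bell pepper only: max(1317/195, 18/1) = 18 servings → $25.20.
avocado + chickpeas with both tight: 1.542 servings and 1.829 servings → $3.64.
avocado + bell pepper: the both-tight solution has a negative serving — not a feasible corner.
chickpeas + bell pepper with both tight: 1.561 servings and 3.952 servings → $6.47.
So the least-cost plan costs $2.26.

$2.26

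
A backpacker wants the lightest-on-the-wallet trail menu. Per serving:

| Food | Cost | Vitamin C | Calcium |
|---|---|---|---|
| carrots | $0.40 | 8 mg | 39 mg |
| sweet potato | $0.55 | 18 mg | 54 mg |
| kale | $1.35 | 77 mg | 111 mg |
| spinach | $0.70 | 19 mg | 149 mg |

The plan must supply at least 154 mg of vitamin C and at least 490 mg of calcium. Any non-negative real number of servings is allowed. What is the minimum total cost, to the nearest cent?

Compare the cost at each extreme point of the feasible region.
carrots only: max(154/8, 490/39) = 19.25 servings → $7.70.
sweet potato only: max(154/18, 490/54) = 9.074 servings → $4.99.
kale only: max(154/77, 490/111) = 4.414 servings → $5.96.
spinach only: max(154/19, 490/149) = 8.105 servings → $5.67.
carrots + sweet potato with both tight: 1.867 servings and 7.726 servings → $5.00.
carrots + kale with both tight: 9.757 servings and 0.9863 servings → $5.23.
carrots + spinach: the both-tight solution has a negative serving — not a feasible corner.
sweet potato + kale: intersection lies outside the first quadrant.
sweet potato + spinach with both tight: 8.234 servings and 0.3043 servings → $4.74.
kale + spinach with both tight: 1.456 servings and 2.204 servings → $3.51.
So the least-cost plan costs $3.51.

$3.51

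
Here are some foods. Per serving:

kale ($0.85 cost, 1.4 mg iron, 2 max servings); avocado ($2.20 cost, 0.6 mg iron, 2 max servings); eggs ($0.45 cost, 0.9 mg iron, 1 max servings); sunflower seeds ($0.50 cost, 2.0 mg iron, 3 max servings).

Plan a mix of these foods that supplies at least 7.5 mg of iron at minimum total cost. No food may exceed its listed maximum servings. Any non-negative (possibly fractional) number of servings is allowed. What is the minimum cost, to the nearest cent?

Cost per mg of iron: sunflower seeds $0.2500, eggs $0.5000, kale $0.6071, avocado $3.6667.
Take 3 servings of sunflower seeds: +6.0 mg iron for $1.50 (total $1.50, still need 1.5 mg).
Take 1 serving of eggs: +0.9 mg iron for $0.45 (total $1.95, still need 0.6 mg).
Take 0.4286 servings of kale: +0.6 mg iron for $0.36 (total $2.31, still need 0.0 mg).
Greedy by cheapest-per-mg is optimal for a single linear constraint, so the minimum cost is $2.31.

$2.31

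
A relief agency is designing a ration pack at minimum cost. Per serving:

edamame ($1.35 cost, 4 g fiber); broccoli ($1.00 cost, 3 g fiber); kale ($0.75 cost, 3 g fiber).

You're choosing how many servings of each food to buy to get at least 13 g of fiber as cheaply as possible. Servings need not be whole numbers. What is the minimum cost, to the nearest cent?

$3.25

Cost per g of fiber: kale $0.2500, broccoli $0.3333, edamame $0.3375.
With no serving limits, use only kale: 13 g / 3 g = 4.333 servings × $0.75 = $3.25.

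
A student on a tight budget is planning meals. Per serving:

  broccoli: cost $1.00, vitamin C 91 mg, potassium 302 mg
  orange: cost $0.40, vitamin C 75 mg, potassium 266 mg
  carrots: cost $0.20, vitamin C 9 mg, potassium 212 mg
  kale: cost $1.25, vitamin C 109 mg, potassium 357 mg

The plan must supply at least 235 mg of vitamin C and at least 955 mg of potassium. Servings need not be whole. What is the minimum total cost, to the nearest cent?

$1.36

Two binding constraints pin down two serving amounts, so the optimal mix uses at most two foods. The candidates are each food alone (scaled to the tighter of vitamin C/potassium) and each pair with both constraints tight.
broccoli only: max(235/91, 955/302) = 3.162 servings → $3.16.
orange only: max(235/75, 955/266) = 3.59 servings → $1.44.
carrots only: max(235/9, 955/212) = 26.11 servings → $5.22.
kale only: max(235/109, 955/357) = 2.675 servings → $3.34.
broccoli + orange: intersection lies outside the first quadrant.
broccoli + carrots with both tight: 2.487 servings and 0.9614 servings → $2.68.
broccoli + kale: the both-tight solution has a negative serving — not a feasible corner.
orange + carrots with both tight: 3.052 servings and 0.6749 servings → $1.36.
orange + kale: the both-tight solution has a negative serving — not a feasible corner.
carrots + kale with both tight: 1.015 servings and 2.072 servings → $2.79.
The minimum over all feasible corners is $1.36.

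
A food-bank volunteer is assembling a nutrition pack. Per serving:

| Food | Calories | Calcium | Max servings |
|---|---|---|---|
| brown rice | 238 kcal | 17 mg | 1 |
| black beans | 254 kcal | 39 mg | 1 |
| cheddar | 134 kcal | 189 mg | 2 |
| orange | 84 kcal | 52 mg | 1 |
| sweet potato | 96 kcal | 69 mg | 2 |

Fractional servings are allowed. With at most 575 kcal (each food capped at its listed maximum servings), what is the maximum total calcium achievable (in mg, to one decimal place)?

572.8 mg

Calcium per kcal: cheddar 1.41, sweet potato 0.7188, orange 0.619, black beans 0.1535, brown rice 0.07143.
Take 2 servings of cheddar: uses 268 kcal, +378.0 mg calcium (running total 378.0 mg).
Take 2 servings of sweet potato: uses 192 kcal, +138.0 mg calcium (running total 516.0 mg).
Take 1 serving of orange: uses 84 kcal, +52.0 mg calcium (running total 568.0 mg).
Take 0.122 servings of black beans: uses 31 kcal, +4.8 mg calcium (running total 572.8 mg).
Greedy by best ratio exhausts the calories allowance optimally: 572.8 mg.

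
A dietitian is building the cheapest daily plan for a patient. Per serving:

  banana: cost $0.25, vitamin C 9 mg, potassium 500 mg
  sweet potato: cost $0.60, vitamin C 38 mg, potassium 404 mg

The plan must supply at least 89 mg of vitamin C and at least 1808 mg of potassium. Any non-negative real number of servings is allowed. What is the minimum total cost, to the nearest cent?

$1.64

A basic optimal solution has at most two foods positive. Try each food alone and each pair with both targets met exactly.
banana only: max(89/9, 1808/500) = 9.889 servings → $2.47.
sweet potato only: max(89/38, 1808/404) = 4.475 servings → $2.69.
banana + sweet potato with both tight: 2.131 servings and 1.837 servings → $1.64.
So the least-cost plan costs $1.64.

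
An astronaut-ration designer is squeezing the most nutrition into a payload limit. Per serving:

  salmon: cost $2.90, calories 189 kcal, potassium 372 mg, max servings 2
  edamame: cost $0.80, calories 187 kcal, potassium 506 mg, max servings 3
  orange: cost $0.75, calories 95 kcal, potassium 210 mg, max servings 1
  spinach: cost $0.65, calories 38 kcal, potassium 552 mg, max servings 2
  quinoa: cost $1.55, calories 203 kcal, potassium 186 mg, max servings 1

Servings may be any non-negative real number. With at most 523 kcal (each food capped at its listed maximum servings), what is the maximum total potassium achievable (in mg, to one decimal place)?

Potassium per kcal: spinach 14.53, edamame 2.706, orange 2.211, salmon 1.968, quinoa 0.9163.
Take 2 servings of spinach: uses 76 kcal, +1104.0 mg potassium (running total 1104.0 mg).
Take 2.39 servings of edamame: uses 447 kcal, +1209.5 mg potassium (running total 2313.5 mg).
Filling greedily by potassium-per-kcal is optimal for one linear limit, giving 2313.5 mg.

2313.5 mg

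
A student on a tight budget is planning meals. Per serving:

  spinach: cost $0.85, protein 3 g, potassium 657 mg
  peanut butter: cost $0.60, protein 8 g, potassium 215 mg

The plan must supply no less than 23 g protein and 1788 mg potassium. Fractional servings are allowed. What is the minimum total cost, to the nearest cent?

For a min-cost LP with two ≥-constraints, a basic feasible solution has at most two positive variables.
spinach only: max(23/3, 1788/657) = 7.667 servings → $6.52.
peanut butter only: max(23/8, 1788/215) = 8.316 servings → $4.99.
spinach + peanut butter with both tight: 2.03 servings and 2.114 servings → $2.99.
Cheapest feasible corner: $2.99.

$2.99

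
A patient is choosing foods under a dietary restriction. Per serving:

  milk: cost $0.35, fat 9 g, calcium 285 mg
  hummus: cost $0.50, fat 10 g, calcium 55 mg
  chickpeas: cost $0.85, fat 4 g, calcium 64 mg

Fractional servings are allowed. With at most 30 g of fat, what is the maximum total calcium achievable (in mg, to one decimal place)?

Calcium per g fat: milk 31.67, chickpeas 16, hummus 5.5.
With no serving limits, spend the whole fat allowance on milk: 30 g / 9 g × 285 mg = 950.0 mg.

950.0 mg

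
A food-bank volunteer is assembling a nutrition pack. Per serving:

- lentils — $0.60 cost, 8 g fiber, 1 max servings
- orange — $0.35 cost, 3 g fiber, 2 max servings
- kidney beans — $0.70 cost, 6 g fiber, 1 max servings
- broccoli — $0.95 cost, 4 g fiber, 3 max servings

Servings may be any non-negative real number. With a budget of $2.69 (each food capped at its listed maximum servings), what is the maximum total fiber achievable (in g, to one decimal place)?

Fiber per dollar: lentils 13.33, orange 8.571, kidney beans 8.571, broccoli 4.211.
Take 1 serving of lentils: spends $0.60, +8.0 g fiber (running total 8.0 g).
Take 2 servings of orange: spends $0.70, +6.0 g fiber (running total 14.0 g).
Take 1 serving of kidney beans: spends $0.70, +6.0 g fiber (running total 20.0 g).
Take 0.7263 servings of broccoli: spends $0.69, +2.9 g fiber (running total 22.9 g).
Greedy by best ratio exhausts the cost allowance optimally: 22.9 g.

22.9 g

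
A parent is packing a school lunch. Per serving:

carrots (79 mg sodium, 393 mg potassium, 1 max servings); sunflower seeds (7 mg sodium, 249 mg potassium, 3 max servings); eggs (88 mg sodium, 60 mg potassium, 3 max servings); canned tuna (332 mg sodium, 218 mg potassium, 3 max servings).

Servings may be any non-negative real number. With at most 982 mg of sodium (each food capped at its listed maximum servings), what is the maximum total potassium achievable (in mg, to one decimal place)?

1725.8 mg

Potassium per mg sodium: sunflower seeds 35.57, carrots 4.975, eggs 0.6818, canned tuna 0.6566.
Take 3 servings of sunflower seeds: uses 21 mg sodium, +747.0 mg potassium (running total 747.0 mg).
Take 1 serving of carrots: uses 79 mg sodium, +393.0 mg potassium (running total 1140.0 mg).
Take 3 servings of eggs: uses 264 mg sodium, +180.0 mg potassium (running total 1320.0 mg).
Take 1.861 servings of canned tuna: uses 618 mg sodium, +405.8 mg potassium (running total 1725.8 mg).
Greedy by best ratio exhausts the sodium allowance optimally: 1725.8 mg.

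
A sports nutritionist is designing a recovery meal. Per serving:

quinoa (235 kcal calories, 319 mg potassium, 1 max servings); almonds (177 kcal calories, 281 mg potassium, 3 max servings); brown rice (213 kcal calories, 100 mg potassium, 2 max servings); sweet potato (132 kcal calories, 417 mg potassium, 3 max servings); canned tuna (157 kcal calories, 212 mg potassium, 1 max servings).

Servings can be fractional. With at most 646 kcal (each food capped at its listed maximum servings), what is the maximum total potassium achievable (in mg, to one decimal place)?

1647.9 mg

Potassium per kcal: sweet potato 3.159, almonds 1.588, quinoa 1.357, canned tuna 1.35, brown rice 0.4695.
Take 3 servings of sweet potato: uses 396 kcal, +1251.0 mg potassium (running total 1251.0 mg).
Take 1.412 servings of almonds: uses 250 kcal, +396.9 mg potassium (running total 1647.9 mg).
Greedy by best ratio exhausts the calories allowance optimally: 1647.9 mg.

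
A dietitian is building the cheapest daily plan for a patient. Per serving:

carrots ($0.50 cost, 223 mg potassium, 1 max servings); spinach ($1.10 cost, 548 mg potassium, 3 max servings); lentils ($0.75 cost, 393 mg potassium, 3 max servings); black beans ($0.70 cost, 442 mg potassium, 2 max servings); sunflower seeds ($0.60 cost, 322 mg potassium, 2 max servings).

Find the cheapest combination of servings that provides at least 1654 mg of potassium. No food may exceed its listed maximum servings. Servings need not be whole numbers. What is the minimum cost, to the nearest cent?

Cost per mg of potassium: black beans $0.0016, sunflower seeds $0.0019, lentils $0.0019, spinach $0.0020, carrots $0.0022.
Take 2 servings of black beans: +884.0 mg potassium for $1.40 (total $1.40, still need 770.0 mg).
Take 2 servings of sunflower seeds: +644.0 mg potassium for $1.20 (total $2.60, still need 126.0 mg).
Take 0.3206 servings of lentils: +126.0 mg potassium for $0.24 (total $2.84, still need 0.0 mg).
Greedy by cheapest-per-mg is optimal for a single linear constraint, so the minimum cost is $2.84.

$2.84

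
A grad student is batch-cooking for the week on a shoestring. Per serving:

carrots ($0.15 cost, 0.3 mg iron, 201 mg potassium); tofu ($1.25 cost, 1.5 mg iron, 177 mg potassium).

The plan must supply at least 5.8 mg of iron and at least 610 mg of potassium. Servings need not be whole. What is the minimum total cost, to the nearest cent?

$2.90

The cheapest plan sits at a corner of the feasible region — with two constraints it uses at most two foods.
carrots only: max(5.8/0.3, 610/201) = 19.33 servings → $2.90.
tofu only: max(5.8/1.5, 610/177) = 3.867 servings → $4.83.
carrots + tofu with both targets exact would need a negative amount; discard.
Cheapest feasible corner: $2.90.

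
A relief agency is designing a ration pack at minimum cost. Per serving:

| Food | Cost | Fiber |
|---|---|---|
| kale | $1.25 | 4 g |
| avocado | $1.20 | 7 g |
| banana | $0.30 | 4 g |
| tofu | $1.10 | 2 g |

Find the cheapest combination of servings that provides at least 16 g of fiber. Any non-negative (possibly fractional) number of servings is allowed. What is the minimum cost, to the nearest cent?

$1.20

Cost per g of fiber: banana $0.0750, avocado $0.1714, kale $0.3125, tofu $0.5500.
With no serving limits, use only banana: 16 g / 4 g = 4 servings × $0.30 = $1.20.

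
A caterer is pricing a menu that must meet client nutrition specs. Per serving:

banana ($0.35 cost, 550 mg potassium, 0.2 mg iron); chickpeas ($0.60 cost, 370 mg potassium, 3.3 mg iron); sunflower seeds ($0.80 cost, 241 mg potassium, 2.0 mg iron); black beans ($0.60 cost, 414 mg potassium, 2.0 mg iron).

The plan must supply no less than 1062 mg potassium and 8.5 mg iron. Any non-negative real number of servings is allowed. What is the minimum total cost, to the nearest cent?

$1.61

An LP optimum is at a vertex; with two nutrient constraints at most two foods are used. Check each candidate.
banana only: max(1062/550, 8.5/0.2) = 42.5 servings → $14.88.
chickpeas only: max(1062/370, 8.5/3.3) = 2.87 servings → $1.72.
sunflower seeds only: max(1062/241, 8.5/2.0) = 4.407 servings → $3.53.
black beans only: max(1062/414, 8.5/2.0) = 4.25 servings → $2.55.
banana + chickpeas with both tight: 0.2065 servings and 2.563 servings → $1.61.
banana + sunflower seeds with both tight: 0.07178 servings and 4.243 servings → $3.42.
banana + black beans with both targets exact would need a negative amount; discard.
chickpeas + sunflower seeds: intersection lies outside the first quadrant.
chickpeas + black beans with both tight: 2.228 servings and 0.5743 servings → $1.68.
sunflower seeds + black beans with both tight: 4.032 servings and 0.2182 servings → $3.36.
The minimum over all feasible corners is $1.61.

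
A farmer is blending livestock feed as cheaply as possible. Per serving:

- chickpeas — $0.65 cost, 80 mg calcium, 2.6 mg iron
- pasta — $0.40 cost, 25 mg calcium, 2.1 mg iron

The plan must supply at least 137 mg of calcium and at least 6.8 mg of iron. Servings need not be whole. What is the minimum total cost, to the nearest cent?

chickpeas only: max(137/80, 6.8/2.6) = 2.615 servings → $1.70.
pasta only: max(137/25, 6.8/2.1) = 5.48 servings → $2.19.
chickpeas + pasta with both tight: 1.143 servings and 1.823 servings → $1.47.
The minimum over all feasible corners is $1.47.

$1.47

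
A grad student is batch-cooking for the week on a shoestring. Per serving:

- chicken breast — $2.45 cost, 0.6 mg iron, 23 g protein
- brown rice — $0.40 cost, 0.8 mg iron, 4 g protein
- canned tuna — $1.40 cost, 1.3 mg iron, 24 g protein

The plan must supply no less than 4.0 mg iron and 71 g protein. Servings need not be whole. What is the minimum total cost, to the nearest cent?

$4.19

Minimising a linear cost over {iron ≥ 4.0, protein ≥ 71, servings ≥ 0} — the optimum is at a vertex, using one or two foods.
chicken breast only: max(4.0/0.6, 71/23) = 6.667 servings → $16.33.
brown rice only: max(4.0/0.8, 71/4) = 17.75 servings → $7.10.
canned tuna only: max(4.0/1.3, 71/24) = 3.077 servings → $4.31.
chicken breast + brown rice with both tight: 2.55 servings and 3.087 servings → $7.48.
chicken breast + canned tuna: intersection lies outside the first quadrant.
brown rice + canned tuna with both tight: 0.2643 servings and 2.914 servings → $4.19.
So the least-cost plan costs $4.19.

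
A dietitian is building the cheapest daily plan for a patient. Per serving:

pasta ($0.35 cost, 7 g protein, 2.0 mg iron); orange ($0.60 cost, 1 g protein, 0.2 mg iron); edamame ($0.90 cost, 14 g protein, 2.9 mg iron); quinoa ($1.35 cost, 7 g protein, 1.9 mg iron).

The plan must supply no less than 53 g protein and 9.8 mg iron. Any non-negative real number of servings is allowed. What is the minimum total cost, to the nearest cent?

$2.65

pasta only: max(53/7, 9.8/2.0) = 7.571 servings → $2.65.
orange only: max(53/1, 9.8/0.2) = 53 servings → $31.80.
edamame only: max(53/14, 9.8/2.9) = 3.786 servings → $3.41.
quinoa only: max(53/7, 9.8/1.9) = 7.571 servings → $10.22.
pasta + orange: intersection lies outside the first quadrant.
pasta + edamame: intersection lies outside the first quadrant.
pasta + quinoa: intersection lies outside the first quadrant.
orange + edamame with both targets exact would need a negative amount; discard.
orange + quinoa: the both-tight solution has a negative serving — not a feasible corner.
edamame + quinoa: intersection lies outside the first quadrant.
Cheapest feasible corner: $2.65.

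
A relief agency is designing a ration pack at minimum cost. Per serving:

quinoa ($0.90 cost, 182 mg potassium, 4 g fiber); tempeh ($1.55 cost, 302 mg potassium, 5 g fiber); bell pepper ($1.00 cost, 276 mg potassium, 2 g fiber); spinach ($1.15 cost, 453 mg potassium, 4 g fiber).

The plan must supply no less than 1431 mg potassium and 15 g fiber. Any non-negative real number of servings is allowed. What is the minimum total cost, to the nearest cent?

With two linear requirements the optimum uses one or two foods; enumerate the corners.
quinoa only: max(1431/182, 15/4) = 7.863 servings → $7.08.
tempeh only: max(1431/302, 15/5) = 4.738 servings → $7.34.
bell pepper only: max(1431/276, 15/2) = 7.5 servings → $7.50.
spinach only: max(1431/453, 15/4) = 3.75 servings → $4.31.
quinoa + tempeh: the both-tight solution has a negative serving — not a feasible corner.
quinoa + bell pepper with both tight: 1.727 servings and 4.046 servings → $5.60.
quinoa + spinach with both tight: 0.988 servings and 2.762 servings → $4.07.
tempeh + bell pepper with both tight: 1.647 servings and 3.383 servings → $5.94.
tempeh + spinach with both tight: 1.013 servings and 2.483 servings → $4.43.
bell pepper + spinach: intersection lies outside the first quadrant.
So the least-cost plan costs $4.07.

$4.07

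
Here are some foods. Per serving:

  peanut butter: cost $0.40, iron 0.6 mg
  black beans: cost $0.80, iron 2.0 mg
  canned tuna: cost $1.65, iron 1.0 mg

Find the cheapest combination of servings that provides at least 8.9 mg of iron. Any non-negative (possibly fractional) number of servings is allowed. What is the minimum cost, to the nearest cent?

Cost per mg of iron: black beans $0.4000, peanut butter $0.6667, canned tuna $1.6500.
With no serving limits, use only black beans: 8.9 mg / 2.0 mg = 4.45 servings × $0.80 = $3.56.

$3.56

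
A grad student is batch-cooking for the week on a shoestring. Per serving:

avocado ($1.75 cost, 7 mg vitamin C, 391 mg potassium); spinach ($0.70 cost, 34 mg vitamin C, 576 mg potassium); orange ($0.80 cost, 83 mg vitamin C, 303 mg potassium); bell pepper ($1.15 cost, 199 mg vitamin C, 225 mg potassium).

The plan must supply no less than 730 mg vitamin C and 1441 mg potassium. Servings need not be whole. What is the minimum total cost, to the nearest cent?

$4.80

Check every corner: each single food scaled to meet both minima, and each pair solved so both constraints bind.
avocado only: max(730/7, 1441/391) = 104.3 servings → $182.50.
spinach only: max(730/34, 1441/576) = 21.47 servings → $15.03.
orange only: max(730/83, 1441/303) = 8.795 servings → $7.04.
bell pepper only: max(730/199, 1441/225) = 6.404 servings → $7.37.
avocado + spinach: the both-tight solution has a negative serving — not a feasible corner.
avocado + orange: the both-tight solution has a negative serving — not a feasible corner.
avocado + bell pepper with both tight: 1.607 servings and 3.612 servings → $6.97.
spinach + orange: intersection lies outside the first quadrant.
spinach + bell pepper with both tight: 1.145 servings and 3.473 servings → $4.80.
orange + bell pepper with both tight: 2.943 servings and 2.441 servings → $5.16.
So the least-cost plan costs $4.80.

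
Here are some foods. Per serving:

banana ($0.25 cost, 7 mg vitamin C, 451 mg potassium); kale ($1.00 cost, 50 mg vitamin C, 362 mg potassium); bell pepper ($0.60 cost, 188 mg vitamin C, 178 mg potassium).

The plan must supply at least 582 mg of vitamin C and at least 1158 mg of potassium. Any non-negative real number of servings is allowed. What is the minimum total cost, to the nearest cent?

With two linear requirements the optimum uses one or two foods; enumerate the corners.
banana only: max(582/7, 1158/451) = 83.14 servings → $20.79.
kale only: max(582/50, 1158/362) = 11.64 servings → $11.64.
bell pepper only: max(582/188, 1158/178) = 6.506 servings → $3.90.
banana + kale with both targets exact would need a negative amount; discard.
banana + bell pepper with both tight: 1.366 servings and 3.045 servings → $2.17.
kale + bell pepper with both tight: 1.929 servings and 2.583 servings → $3.48.
Cheapest feasible corner: $2.17.

$2.17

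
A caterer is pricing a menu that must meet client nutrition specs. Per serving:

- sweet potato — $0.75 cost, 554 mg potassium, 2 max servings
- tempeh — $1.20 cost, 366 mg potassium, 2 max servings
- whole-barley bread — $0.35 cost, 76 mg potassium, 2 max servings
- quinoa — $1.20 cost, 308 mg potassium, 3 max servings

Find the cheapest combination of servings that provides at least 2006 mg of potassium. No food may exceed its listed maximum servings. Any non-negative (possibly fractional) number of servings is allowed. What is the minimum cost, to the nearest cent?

$4.55

Cost per mg of potassium: sweet potato $0.0014, tempeh $0.0033, quinoa $0.0039, whole-barley bread $0.0046.
Take 2 servings of sweet potato: +1108.0 mg potassium for $1.50 (total $1.50, still need 898.0 mg).
Take 2 servings of tempeh: +732.0 mg potassium for $2.40 (total $3.90, still need 166.0 mg).
Take 0.539 servings of quinoa: +166.0 mg potassium for $0.65 (total $4.55, still need 0.0 mg).
Greedy by cheapest-per-mg is optimal for a single linear constraint, so the minimum cost is $4.55.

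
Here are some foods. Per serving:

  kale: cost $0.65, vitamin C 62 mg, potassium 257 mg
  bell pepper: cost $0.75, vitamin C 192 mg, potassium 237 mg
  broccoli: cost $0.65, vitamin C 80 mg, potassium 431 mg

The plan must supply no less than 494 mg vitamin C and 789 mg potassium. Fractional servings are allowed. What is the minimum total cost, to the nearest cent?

$2.11

At the optimum either one food covers both requirements or two foods hit both targets exactly; no other combination can be cheaper.
kale only: max(494/62, 789/257) = 7.968 servings → $5.18.
bell pepper only: max(494/192, 789/237) = 3.329 servings → $2.50.
broccoli only: max(494/80, 789/431) = 6.175 servings → $4.01.
kale + bell pepper with both tight: 0.9931 servings and 2.252 servings → $2.33.
kale + broccoli: intersection lies outside the first quadrant.
bell pepper + broccoli with both tight: 2.348 servings and 0.5394 servings → $2.11.
Cheapest feasible corner: $2.11.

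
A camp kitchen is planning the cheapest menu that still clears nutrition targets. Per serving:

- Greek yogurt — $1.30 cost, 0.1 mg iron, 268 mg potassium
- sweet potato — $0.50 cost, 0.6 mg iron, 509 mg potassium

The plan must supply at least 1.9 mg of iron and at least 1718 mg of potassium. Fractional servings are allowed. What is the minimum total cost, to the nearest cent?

$1.69

With two linear requirements the optimum uses one or two foods; enumerate the corners.
Greek yogurt only: max(1.9/0.1, 1718/268) = 19 servings → $24.70.
sweet potato only: max(1.9/0.6, 1718/509) = 3.375 servings → $1.69.
Greek yogurt + sweet potato with both tight: 0.5796 servings and 3.07 servings → $2.29.
The minimum over all feasible corners is $1.69.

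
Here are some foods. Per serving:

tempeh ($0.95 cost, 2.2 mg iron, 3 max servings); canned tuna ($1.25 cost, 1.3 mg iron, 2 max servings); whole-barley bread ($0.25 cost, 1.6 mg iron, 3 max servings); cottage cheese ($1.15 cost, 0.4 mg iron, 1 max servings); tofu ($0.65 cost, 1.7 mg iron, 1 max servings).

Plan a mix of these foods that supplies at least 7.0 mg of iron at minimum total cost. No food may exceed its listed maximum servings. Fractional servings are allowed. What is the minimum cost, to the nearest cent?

Cost per mg of iron: whole-barley bread $0.1562, tofu $0.3824, tempeh $0.4318, canned tuna $0.9615, cottage cheese $2.8750.
Take 3 servings of whole-barley bread: +4.8 mg iron for $0.75 (total $0.75, still need 2.2 mg).
Take 1 serving of tofu: +1.7 mg iron for $0.65 (total $1.40, still need 0.5 mg).
Take 0.2273 servings of tempeh: +0.5 mg iron for $0.22 (total $1.62, still need 0.0 mg).
Greedy by cheapest-per-mg is optimal for a single linear constraint, so the minimum cost is $1.62.

$1.62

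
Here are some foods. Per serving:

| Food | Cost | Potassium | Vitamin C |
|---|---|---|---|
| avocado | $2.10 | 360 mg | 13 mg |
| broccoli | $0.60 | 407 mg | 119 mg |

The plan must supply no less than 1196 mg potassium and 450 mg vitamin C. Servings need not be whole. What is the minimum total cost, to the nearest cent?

An LP optimum is at a vertex; with two nutrient constraints at most two foods are used. Check each candidate.
avocado only: max(1196/360, 450/13) = 34.62 servings → $72.69.
broccoli only: max(1196/407, 450/119) = 3.782 servings → $2.27.
avocado + broccoli: intersection lies outside the first quadrant.
So the least-cost plan costs $2.27.

$2.27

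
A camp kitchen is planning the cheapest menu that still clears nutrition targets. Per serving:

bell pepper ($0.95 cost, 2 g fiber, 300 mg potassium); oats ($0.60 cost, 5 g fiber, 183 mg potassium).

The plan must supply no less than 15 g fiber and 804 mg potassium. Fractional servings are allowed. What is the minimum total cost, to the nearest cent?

$2.60

At the optimum either one food covers both requirements or two foods hit both targets exactly; no other combination can be cheaper.
bell pepper only: max(15/2, 804/300) = 7.5 servings → $7.12.
oats only: max(15/5, 804/183) = 4.393 servings → $2.64.
bell pepper + oats with both tight: 1.124 servings and 2.55 servings → $2.60.
So the least-cost plan costs $2.60.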